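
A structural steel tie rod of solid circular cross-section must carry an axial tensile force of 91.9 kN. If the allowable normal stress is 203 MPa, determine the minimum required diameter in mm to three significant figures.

24.0 mm

Required area A ≥ P/σ_allow = 91900/203 = 452.7 mm².
For a solid circular section, d ≥ √(4A/π) = 24.01 mm.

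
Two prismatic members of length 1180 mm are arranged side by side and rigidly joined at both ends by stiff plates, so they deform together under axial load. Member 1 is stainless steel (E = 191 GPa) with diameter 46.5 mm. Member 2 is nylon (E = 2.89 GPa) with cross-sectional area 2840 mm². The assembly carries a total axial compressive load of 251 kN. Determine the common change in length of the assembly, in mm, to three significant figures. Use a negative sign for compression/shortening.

-0.891 mm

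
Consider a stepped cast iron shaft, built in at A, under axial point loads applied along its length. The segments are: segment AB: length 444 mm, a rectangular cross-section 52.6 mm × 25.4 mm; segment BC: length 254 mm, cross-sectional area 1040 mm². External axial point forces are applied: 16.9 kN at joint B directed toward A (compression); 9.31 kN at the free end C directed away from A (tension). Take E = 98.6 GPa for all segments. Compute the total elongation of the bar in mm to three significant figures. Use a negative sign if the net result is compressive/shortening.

Internal axial forces (sectioning from the free end, tension +): N_BC = 9.31 kN, N_AB = -7.59 kN.
A_AB = 1336 mm².
δ_AB = -7590·444/(1336·98600) = -0.02558 mm
δ_BC = 9310·254/(1040·98600) = 0.02306 mm
δ = Σδ_i = -0.002521 mm.

-0.00252 mm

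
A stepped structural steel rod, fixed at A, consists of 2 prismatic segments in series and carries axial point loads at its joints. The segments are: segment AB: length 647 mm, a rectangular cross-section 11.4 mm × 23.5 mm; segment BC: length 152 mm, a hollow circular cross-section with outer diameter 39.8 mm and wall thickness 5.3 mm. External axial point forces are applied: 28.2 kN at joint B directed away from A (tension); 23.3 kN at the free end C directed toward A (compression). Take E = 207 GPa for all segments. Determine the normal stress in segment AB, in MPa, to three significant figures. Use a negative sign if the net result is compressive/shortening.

Internal axial forces (sectioning from the free end, tension +): N_BC = -23.3 kN, N_AB = 4.9 kN.
A_AB = 267.9 mm².
σ_AB = N_AB/A_AB = 4900/267.9 = 18.29 MPa.

18.3 MPa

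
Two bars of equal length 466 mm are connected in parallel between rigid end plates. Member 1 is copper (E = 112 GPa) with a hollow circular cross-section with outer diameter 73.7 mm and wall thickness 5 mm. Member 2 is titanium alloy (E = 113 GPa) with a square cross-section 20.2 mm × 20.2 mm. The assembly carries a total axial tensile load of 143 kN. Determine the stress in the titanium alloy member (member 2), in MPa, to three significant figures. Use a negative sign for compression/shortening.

96.8 MPa

A_1 = 1079 mm².
A_2 = 408 mm².
Equal strain + equilibrium ⇒ each member carries load in proportion to AE: A₁E₁ = 120900000 N, A₂E₂ = 46110000 N, ΣAE = 167000000 N.
σ₂ = P·E₂/ΣAE = 143000·113000/167000000 = 96.78 MPa.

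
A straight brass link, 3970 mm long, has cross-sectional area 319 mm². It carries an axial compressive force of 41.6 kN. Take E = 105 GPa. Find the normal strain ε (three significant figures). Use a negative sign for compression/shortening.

σ = N/A = -130.4 MPa; ε = σ/E = -130.4/105000 = -1.242e-03.

-0.00124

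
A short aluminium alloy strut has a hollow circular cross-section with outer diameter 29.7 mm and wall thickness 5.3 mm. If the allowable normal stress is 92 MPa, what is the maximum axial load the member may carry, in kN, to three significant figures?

A = 406.3 mm².
P_max = σ_allow · A = 92 · 406.3 = 37380 N = 37.38 kN.

37.4 kN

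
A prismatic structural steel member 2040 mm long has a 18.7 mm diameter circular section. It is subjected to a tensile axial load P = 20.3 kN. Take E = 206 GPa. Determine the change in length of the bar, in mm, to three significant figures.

A = 274.6 mm².
δ_mech = NL/(AE) = 20300·2040/(274.6·206000) = 0.732 mm.

0.732 mm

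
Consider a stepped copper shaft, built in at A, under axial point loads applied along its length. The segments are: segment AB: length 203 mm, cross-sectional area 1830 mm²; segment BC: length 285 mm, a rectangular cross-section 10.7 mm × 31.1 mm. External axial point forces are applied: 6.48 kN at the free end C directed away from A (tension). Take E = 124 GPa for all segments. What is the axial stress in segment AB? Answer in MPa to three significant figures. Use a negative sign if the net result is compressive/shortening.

Internal axial forces (sectioning from the free end, tension +): N_BC = 6.48 kN, N_AB = 6.48 kN.
σ_AB = N_AB/A_AB = 6480/1830 = 3.541 MPa.

3.54 MPa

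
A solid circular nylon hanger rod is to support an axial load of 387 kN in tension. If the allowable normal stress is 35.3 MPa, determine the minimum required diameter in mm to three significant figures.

Required area A ≥ P/σ_allow = 387000/35.3 = 10960 mm².
For a solid circular section, d ≥ √(4A/π) = 118.1 mm.

118 mm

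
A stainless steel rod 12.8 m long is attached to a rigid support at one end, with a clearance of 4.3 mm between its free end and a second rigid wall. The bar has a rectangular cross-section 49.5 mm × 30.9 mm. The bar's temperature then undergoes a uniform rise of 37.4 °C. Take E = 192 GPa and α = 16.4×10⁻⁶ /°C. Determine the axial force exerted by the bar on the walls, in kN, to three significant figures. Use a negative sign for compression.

Free thermal expansion αLΔT = 16.4e-6 · 12800 · 37.4 = 7.851 mm.
The walls engage after the gap closes; constrained expansion = 7.851 − 4.3 = 3.551 mm.
The walls impose strain ε = −(3.551)/12800 = -2.7742e-04; σ = Eε = 192000 · -2.7742e-04 = -53.27 MPa.
Wall reaction R = σ·A = -53.27·1530 = -81470 N = -81.47 kN.

-81.5 kN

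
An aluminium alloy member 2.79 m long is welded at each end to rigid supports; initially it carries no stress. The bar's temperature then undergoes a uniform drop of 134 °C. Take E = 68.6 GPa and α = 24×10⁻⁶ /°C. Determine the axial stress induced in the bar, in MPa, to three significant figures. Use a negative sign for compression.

221 MPa

Free thermal expansion αLΔT = 24e-6 · 2790 · -134 = -8.973 mm.
The walls impose strain ε = −(-8.973)/2790 = 3.2160e-03; σ = Eε = 68600 · 3.2160e-03 = 220.6 MPa.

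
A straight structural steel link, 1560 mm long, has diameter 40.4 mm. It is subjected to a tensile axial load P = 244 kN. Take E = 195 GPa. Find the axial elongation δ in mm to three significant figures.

1.52 mm

A = 1282 mm².
δ_mech = NL/(AE) = 244000·1560/(1282·195000) = 1.523 mm.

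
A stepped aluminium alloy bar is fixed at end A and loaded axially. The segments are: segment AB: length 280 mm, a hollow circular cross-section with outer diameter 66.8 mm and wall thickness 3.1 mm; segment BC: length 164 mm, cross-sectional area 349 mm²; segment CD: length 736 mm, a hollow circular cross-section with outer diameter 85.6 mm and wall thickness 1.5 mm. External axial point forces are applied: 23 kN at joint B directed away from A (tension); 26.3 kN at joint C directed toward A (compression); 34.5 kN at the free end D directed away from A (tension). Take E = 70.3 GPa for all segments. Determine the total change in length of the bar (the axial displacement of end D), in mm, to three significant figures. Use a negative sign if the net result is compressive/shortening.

1.17 mm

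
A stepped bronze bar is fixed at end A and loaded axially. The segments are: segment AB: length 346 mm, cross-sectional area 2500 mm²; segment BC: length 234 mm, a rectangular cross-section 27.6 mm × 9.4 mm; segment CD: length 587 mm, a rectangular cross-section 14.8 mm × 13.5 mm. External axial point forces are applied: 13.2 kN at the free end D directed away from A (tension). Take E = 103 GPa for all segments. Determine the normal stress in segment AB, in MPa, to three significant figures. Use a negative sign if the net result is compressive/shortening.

Internal axial forces (sectioning from the free end, tension +): N_CD = 13.2 kN, N_BC = 13.2 kN, N_AB = 13.2 kN.
σ_AB = N_AB/A_AB = 13200/2500 = 5.28 MPa.

5.28 MPa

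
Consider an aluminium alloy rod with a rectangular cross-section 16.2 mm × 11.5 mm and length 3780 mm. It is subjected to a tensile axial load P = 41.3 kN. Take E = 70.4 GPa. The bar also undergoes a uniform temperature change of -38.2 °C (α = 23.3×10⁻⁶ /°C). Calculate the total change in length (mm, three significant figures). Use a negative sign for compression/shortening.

A = 186.3 mm².
δ_mech = NL/(AE) = 41300·3780/(186.3·70400) = 11.9 mm.
δ_thermal = αLΔT = 23.3e-6·3780·-38.2 = -3.364 mm.
δ = δ_mech + δ_thermal = 8.539 mm.

8.54 mm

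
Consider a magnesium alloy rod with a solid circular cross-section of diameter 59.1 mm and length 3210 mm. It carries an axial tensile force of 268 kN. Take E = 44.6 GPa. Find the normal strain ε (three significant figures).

0.00219

A = 2743 mm².
σ = N/A = 97.69 MPa; ε = σ/E = 97.69/44600 = 2.190e-03.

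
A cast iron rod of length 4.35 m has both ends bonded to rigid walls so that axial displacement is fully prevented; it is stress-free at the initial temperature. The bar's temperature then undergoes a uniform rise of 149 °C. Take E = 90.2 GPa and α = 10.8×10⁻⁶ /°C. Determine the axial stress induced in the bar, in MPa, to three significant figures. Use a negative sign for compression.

-145 MPa

Free thermal expansion αLΔT = 10.8e-6 · 4350 · 149 = 7 mm.
The walls impose strain ε = −(7)/4350 = -1.6092e-03; σ = Eε = 90200 · -1.6092e-03 = -145.1 MPa.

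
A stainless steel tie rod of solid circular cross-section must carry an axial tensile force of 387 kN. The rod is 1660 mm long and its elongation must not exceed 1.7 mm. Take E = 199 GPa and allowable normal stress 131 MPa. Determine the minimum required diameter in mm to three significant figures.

61.3 mm

Required area A ≥ P/σ_allow = 387000/131 = 2954 mm².
For a solid circular section, d ≥ √(4A/π) = 61.33 mm.
Elongation limit: A ≥ PL/(Eδ_allow) = 387000·1660/(199000·1.7) = 1899 mm² ⇒ d ≥ 49.17 mm.
The stress limit governs.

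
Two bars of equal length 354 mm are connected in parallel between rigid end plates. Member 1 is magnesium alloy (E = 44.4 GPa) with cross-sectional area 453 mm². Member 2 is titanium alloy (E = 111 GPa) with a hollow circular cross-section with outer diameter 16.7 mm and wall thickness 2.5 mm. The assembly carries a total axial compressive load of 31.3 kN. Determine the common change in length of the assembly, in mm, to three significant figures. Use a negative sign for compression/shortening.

-0.341 mm

A_2 = 111.5 mm².
Equal strain + equilibrium ⇒ each member carries load in proportion to AE: A₁E₁ = 20110000 N, A₂E₂ = 12380000 N, ΣAE = 32490000 N.
δ = PL/ΣAE = -31300·354/32490000 = -0.341 mm.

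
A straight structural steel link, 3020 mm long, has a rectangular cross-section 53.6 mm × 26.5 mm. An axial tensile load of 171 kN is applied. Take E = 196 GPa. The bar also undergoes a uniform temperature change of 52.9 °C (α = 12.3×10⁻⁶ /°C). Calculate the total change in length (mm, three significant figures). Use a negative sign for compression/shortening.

3.82 mm

A = 1420 mm².
δ_mech = NL/(AE) = 171000·3020/(1420·196000) = 1.855 mm.
δ_thermal = αLΔT = 12.3e-6·3020·52.9 = 1.965 mm.
δ = δ_mech + δ_thermal = 3.82 mm.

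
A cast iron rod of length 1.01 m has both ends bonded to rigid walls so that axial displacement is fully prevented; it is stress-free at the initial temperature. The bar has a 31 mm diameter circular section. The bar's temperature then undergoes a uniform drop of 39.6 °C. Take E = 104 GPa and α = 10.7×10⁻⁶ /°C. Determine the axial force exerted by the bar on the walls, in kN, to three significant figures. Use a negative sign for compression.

Free thermal expansion αLΔT = 10.7e-6 · 1010 · -39.6 = -0.428 mm.
The walls impose strain ε = −(-0.428)/1010 = 4.2372e-04; σ = Eε = 104000 · 4.2372e-04 = 44.07 MPa.
Wall reaction R = σ·A = 44.07·754.8 = 33260 N = 33.26 kN.

33.3 kN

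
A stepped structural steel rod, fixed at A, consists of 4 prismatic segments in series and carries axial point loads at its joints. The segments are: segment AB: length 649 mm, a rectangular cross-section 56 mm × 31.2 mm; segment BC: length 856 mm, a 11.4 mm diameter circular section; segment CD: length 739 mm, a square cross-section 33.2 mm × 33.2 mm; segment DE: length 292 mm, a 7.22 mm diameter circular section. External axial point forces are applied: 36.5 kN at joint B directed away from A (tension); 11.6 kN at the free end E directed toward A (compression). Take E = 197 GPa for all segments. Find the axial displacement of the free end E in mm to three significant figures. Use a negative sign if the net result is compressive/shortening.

Internal axial forces (sectioning from the free end, tension +): N_DE = -11.6 kN, N_CD = -11.6 kN, N_BC = -11.6 kN, N_AB = 24.9 kN.
A_AB = 1747 mm².
A_BC = 102.1 mm².
A_CD = 1102 mm².
A_DE = 40.94 mm².
δ_AB = 24900·649/(1747·197000) = 0.04695 mm
δ_BC = -11600·856/(102.1·197000) = -0.4938 mm
δ_CD = -11600·739/(1102·197000) = -0.03948 mm
δ_DE = -11600·292/(40.94·197000) = -0.42 mm
δ = Σδ_i = -0.9063 mm.

-0.906 mm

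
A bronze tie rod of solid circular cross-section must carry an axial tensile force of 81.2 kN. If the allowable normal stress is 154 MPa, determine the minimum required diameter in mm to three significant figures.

25.9 mm

Required area A ≥ P/σ_allow = 81200/154 = 527.3 mm².
For a solid circular section, d ≥ √(4A/π) = 25.91 mm.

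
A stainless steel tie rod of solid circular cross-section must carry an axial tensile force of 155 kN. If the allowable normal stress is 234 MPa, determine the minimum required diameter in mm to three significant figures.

29.0 mm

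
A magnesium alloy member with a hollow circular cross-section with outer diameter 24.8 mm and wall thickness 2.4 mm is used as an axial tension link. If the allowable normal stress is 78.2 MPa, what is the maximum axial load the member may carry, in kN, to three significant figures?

13.2 kN

A = 168.9 mm².
P_max = σ_allow · A = 78.2 · 168.9 = 13210 N = 13.21 kN.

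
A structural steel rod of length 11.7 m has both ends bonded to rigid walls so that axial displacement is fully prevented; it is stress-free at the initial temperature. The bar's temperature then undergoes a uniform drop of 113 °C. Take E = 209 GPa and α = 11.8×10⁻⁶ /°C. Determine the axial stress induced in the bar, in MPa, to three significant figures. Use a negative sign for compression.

279 MPa

Free thermal expansion αLΔT = 11.8e-6 · 11700 · -113 = -15.6 mm.
The walls impose strain ε = −(-15.6)/11700 = 1.3334e-03; σ = Eε = 209000 · 1.3334e-03 = 278.7 MPa.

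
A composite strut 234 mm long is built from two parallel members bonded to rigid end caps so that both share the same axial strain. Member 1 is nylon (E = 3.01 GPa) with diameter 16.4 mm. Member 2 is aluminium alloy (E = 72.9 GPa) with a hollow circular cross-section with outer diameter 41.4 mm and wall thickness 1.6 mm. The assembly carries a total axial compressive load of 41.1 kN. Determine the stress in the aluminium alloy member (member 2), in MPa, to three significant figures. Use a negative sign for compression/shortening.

-197 MPa

A_1 = 211.2 mm².
A_2 = 200.1 mm².
Equal strain + equilibrium ⇒ each member carries load in proportion to AE: A₁E₁ = 635800 N, A₂E₂ = 14580000 N, ΣAE = 15220000 N.
σ₂ = P·E₂/ΣAE = -41100·72900/15220000 = -196.9 MPa.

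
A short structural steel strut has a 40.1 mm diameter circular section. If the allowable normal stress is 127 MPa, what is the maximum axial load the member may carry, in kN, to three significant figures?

160 kN

A = 1263 mm².
P_max = σ_allow · A = 127 · 1263 = 160400 N = 160.4 kN.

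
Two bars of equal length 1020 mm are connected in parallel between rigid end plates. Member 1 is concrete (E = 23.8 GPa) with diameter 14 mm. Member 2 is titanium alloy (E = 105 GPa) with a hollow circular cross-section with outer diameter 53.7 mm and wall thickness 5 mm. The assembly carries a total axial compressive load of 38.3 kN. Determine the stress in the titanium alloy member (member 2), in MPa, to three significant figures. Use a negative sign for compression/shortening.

-47.9 MPa

A_1 = 153.9 mm².
A_2 = 765 mm².
Equal strain + equilibrium ⇒ each member carries load in proportion to AE: A₁E₁ = 3664000 N, A₂E₂ = 80320000 N, ΣAE = 83990000 N.
σ₂ = P·E₂/ΣAE = -38300·105000/83990000 = -47.88 MPa.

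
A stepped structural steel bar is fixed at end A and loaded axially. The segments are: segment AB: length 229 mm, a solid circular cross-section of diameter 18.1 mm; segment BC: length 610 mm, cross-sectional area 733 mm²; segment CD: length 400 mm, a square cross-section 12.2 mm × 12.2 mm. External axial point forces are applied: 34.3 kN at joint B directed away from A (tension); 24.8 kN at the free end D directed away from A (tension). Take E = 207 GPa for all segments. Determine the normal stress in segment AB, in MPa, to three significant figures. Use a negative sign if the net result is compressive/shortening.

230 MPa

Internal axial forces (sectioning from the free end, tension +): N_CD = 24.8 kN, N_BC = 24.8 kN, N_AB = 59.1 kN.
A_AB = 257.3 mm².
σ_AB = N_AB/A_AB = 59100/257.3 = 229.7 MPa.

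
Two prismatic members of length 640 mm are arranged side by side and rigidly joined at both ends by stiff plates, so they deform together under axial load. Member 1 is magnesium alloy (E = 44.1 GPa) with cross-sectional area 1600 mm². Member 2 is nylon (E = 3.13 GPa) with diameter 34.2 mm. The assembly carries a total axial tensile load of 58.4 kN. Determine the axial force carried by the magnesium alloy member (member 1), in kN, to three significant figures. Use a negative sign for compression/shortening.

56.1 kN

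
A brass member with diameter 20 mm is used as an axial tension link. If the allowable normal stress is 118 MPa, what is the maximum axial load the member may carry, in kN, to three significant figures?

37.1 kN

A = 314.2 mm².
P_max = σ_allow · A = 118 · 314.2 = 37070 N = 37.07 kN.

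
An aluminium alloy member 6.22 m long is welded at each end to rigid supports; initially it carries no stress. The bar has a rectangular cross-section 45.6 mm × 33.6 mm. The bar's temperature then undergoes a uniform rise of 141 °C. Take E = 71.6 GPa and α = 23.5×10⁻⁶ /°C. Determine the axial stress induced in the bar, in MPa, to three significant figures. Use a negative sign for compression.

-237 MPa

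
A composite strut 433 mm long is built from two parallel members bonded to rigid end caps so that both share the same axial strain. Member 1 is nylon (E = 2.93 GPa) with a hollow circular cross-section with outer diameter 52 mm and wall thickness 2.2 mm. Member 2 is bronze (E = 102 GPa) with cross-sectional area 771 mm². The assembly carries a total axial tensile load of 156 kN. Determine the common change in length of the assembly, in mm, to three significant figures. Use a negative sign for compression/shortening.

0.848 mm

A_1 = 344.2 mm².
Equal strain + equilibrium ⇒ each member carries load in proportion to AE: A₁E₁ = 1008000 N, A₂E₂ = 78640000 N, ΣAE = 79650000 N.
δ = PL/ΣAE = 156000·433/79650000 = 0.8481 mm.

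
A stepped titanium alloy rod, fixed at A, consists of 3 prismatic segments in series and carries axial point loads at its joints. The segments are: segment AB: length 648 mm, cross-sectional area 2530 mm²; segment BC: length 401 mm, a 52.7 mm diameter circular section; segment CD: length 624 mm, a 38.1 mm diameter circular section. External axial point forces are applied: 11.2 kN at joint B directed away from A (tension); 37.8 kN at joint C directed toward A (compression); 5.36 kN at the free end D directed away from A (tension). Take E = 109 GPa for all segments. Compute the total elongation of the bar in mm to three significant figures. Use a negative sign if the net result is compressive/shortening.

Internal axial forces (sectioning from the free end, tension +): N_CD = 5.36 kN, N_BC = -32.44 kN, N_AB = -21.24 kN.
A_BC = 2181 mm².
A_CD = 1140 mm².
δ_AB = -21240·648/(2530·109000) = -0.04991 mm
δ_BC = -32440·401/(2181·109000) = -0.05471 mm
δ_CD = 5360·624/(1140·109000) = 0.02691 mm
δ = Σδ_i = -0.07771 mm.

-0.0777 mm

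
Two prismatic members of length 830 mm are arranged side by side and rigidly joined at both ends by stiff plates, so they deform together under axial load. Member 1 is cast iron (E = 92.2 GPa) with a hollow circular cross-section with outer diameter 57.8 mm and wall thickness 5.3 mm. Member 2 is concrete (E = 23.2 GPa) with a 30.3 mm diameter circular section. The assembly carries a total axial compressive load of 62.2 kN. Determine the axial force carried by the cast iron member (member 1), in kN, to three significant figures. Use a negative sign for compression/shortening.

A_1 = 874.1 mm².
A_2 = 721.1 mm².
Equal strain + equilibrium ⇒ each member carries load in proportion to AE: A₁E₁ = 80600000 N, A₂E₂ = 16730000 N, ΣAE = 97330000 N.
F₁ = P·A₁E₁/ΣAE = -62200·80600000/97330000 = -51510 N.

-51.5 kN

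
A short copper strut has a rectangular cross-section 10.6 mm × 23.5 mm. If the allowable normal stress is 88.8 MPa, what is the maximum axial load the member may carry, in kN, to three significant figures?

A = 249.1 mm².
P_max = σ_allow · A = 88.8 · 249.1 = 22120 N = 22.12 kN.

22.1 kN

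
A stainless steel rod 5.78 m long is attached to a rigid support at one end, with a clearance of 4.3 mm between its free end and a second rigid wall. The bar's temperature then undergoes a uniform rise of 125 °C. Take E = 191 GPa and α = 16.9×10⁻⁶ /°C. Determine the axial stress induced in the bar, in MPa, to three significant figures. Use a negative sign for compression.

-261 MPa

Free thermal expansion αLΔT = 16.9e-6 · 5780 · 125 = 12.21 mm.
The walls engage after the gap closes; constrained expansion = 12.21 − 4.3 = 7.91 mm.
The walls impose strain ε = −(7.91)/5780 = -1.3686e-03; σ = Eε = 191000 · -1.3686e-03 = -261.4 MPa.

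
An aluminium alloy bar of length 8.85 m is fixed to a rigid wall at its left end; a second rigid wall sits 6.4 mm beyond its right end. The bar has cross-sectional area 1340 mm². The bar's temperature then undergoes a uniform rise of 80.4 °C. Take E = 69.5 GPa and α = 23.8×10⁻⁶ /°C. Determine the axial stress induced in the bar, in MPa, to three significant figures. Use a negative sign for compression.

Free thermal expansion αLΔT = 23.8e-6 · 8850 · 80.4 = 16.93 mm.
The walls engage after the gap closes; constrained expansion = 16.93 − 6.4 = 10.53 mm.
The walls impose strain ε = −(10.53)/8850 = -1.1904e-03; σ = Eε = 69500 · -1.1904e-03 = -82.73 MPa.

-82.7 MPa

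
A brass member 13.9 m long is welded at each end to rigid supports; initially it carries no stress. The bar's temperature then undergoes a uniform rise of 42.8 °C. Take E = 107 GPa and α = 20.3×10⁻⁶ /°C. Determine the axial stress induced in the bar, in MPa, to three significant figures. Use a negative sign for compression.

-93.0 MPa

Free thermal expansion αLΔT = 20.3e-6 · 13900 · 42.8 = 12.08 mm.
The walls impose strain ε = −(12.08)/13900 = -8.6884e-04; σ = Eε = 107000 · -8.6884e-04 = -92.97 MPa.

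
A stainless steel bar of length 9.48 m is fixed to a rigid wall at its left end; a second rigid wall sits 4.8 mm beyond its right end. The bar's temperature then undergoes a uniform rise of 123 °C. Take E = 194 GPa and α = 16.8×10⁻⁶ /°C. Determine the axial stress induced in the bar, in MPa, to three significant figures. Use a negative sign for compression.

-303 MPa

Free thermal expansion αLΔT = 16.8e-6 · 9480 · 123 = 19.59 mm.
The walls engage after the gap closes; constrained expansion = 19.59 − 4.8 = 14.79 mm.
The walls impose strain ε = −(14.79)/9480 = -1.5601e-03; σ = Eε = 194000 · -1.5601e-03 = -302.7 MPa.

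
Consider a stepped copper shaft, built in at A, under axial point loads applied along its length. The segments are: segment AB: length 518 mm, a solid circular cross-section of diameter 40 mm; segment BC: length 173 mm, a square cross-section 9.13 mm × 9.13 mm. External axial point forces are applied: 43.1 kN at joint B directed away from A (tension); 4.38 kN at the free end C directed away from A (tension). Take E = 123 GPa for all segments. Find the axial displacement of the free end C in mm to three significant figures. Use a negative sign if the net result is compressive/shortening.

Internal axial forces (sectioning from the free end, tension +): N_BC = 4.38 kN, N_AB = 47.48 kN.
A_AB = 1257 mm².
A_BC = 83.36 mm².
δ_AB = 47480·518/(1257·123000) = 0.1591 mm
δ_BC = 4380·173/(83.36·123000) = 0.0739 mm
δ = Σδ_i = 0.233 mm.

0.233 mm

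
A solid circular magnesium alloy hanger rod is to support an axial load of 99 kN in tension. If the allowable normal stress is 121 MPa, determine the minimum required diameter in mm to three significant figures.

Required area A ≥ P/σ_allow = 99000/121 = 818.2 mm².
For a solid circular section, d ≥ √(4A/π) = 32.28 mm.

32.3 mm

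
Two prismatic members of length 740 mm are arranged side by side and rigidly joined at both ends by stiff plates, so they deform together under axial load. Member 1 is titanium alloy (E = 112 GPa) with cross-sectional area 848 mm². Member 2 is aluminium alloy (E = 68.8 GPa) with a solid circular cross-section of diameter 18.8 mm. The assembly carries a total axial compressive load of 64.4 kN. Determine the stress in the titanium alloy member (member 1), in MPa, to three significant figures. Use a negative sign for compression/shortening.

A_2 = 277.6 mm².
Equal strain + equilibrium ⇒ each member carries load in proportion to AE: A₁E₁ = 94980000 N, A₂E₂ = 19100000 N, ΣAE = 114100000 N.
σ₁ = P·E₁/ΣAE = -64400·112000/114100000 = -63.23 MPa.

-63.2 MPa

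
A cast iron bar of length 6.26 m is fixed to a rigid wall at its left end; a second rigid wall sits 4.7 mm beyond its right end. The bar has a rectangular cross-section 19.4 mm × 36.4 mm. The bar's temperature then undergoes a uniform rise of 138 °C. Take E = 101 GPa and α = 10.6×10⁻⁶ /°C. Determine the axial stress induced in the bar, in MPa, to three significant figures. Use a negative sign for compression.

-71.9 MPa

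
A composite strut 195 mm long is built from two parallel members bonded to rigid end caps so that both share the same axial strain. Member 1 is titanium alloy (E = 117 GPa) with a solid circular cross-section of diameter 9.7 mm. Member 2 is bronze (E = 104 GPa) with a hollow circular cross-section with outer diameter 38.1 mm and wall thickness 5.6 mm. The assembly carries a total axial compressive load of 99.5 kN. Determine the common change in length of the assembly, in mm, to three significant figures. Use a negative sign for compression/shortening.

A_1 = 73.9 mm².
A_2 = 571.8 mm².
Equal strain + equilibrium ⇒ each member carries load in proportion to AE: A₁E₁ = 8646000 N, A₂E₂ = 59460000 N, ΣAE = 68110000 N.
δ = PL/ΣAE = -99500·195/68110000 = -0.2849 mm.

-0.285 mm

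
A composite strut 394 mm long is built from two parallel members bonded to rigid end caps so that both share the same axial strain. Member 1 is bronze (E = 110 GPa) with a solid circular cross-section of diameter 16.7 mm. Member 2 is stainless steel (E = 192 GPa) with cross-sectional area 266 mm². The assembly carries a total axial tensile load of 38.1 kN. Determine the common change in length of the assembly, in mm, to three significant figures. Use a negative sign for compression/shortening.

0.200 mm

A_1 = 219 mm².
Equal strain + equilibrium ⇒ each member carries load in proportion to AE: A₁E₁ = 24090000 N, A₂E₂ = 51070000 N, ΣAE = 75170000 N.
δ = PL/ΣAE = 38100·394/75170000 = 0.1997 mm.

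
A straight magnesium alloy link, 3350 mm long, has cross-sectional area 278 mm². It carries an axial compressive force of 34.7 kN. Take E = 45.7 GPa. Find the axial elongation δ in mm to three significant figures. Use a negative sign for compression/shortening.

-9.15 mm

δ_mech = NL/(AE) = -34700·3350/(278·45700) = -9.15 mm.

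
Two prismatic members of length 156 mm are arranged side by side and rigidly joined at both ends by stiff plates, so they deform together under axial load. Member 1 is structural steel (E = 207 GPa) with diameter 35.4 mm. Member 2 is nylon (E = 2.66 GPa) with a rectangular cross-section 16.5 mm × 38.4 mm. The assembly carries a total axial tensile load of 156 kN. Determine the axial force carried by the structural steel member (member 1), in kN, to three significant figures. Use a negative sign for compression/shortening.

A_1 = 984.2 mm².
A_2 = 633.6 mm².
Equal strain + equilibrium ⇒ each member carries load in proportion to AE: A₁E₁ = 203700000 N, A₂E₂ = 1685000 N, ΣAE = 205400000 N.
F₁ = P·A₁E₁/ΣAE = 156000·203700000/205400000 = 154700 N.

155 kN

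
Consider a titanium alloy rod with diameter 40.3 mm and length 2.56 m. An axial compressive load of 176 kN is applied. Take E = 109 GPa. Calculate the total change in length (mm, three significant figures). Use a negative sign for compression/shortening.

A = 1276 mm².
δ_mech = NL/(AE) = -176000·2560/(1276·109000) = -3.241 mm.

-3.24 mm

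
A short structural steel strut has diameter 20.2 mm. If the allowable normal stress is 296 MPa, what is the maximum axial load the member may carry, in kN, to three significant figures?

94.9 kN

A = 320.5 mm².
P_max = σ_allow · A = 296 · 320.5 = 94860 N = 94.86 kN.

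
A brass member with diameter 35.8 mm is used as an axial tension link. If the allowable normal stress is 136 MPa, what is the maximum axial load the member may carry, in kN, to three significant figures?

137 kN

A = 1007 mm².
P_max = σ_allow · A = 136 · 1007 = 136900 N = 136.9 kN.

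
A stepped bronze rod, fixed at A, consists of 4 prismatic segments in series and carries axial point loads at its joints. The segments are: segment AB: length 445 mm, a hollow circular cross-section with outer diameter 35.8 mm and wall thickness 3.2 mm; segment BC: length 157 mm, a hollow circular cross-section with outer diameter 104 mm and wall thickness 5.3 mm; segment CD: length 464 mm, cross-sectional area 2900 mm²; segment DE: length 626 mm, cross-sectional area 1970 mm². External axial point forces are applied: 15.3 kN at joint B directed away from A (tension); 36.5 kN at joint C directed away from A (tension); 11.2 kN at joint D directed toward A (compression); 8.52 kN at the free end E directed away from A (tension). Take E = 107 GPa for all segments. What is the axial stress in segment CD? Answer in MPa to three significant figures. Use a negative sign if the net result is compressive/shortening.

Internal axial forces (sectioning from the free end, tension +): N_DE = 8.52 kN, N_CD = -2.68 kN, N_BC = 33.82 kN, N_AB = 49.12 kN.
σ_CD = N_CD/A_CD = -2680/2900 = -0.9241 MPa.

-0.924 MPa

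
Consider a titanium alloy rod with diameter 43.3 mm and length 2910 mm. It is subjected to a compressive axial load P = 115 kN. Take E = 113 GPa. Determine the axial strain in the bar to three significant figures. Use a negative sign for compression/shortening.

-6.91e-04

A = 1473 mm².
σ = N/A = -78.1 MPa; ε = σ/E = -78.1/113000 = -6.911e-04.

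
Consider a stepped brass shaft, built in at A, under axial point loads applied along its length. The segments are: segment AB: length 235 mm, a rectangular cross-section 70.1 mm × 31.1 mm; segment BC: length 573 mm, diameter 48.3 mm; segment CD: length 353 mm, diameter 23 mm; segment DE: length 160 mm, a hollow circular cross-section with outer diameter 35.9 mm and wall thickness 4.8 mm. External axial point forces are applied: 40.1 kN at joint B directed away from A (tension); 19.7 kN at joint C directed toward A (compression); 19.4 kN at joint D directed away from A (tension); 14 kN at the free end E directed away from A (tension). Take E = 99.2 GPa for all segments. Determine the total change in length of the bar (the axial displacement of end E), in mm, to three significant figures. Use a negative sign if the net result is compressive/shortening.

Internal axial forces (sectioning from the free end, tension +): N_DE = 14 kN, N_CD = 33.4 kN, N_BC = 13.7 kN, N_AB = 53.8 kN.
A_AB = 2180 mm².
A_BC = 1832 mm².
A_CD = 415.5 mm².
A_DE = 469 mm².
δ_AB = 53800·235/(2180·99200) = 0.05846 mm
δ_BC = 13700·573/(1832·99200) = 0.04319 mm
δ_CD = 33400·353/(415.5·99200) = 0.2861 mm
δ_DE = 14000·160/(469·99200) = 0.04815 mm
δ = Σδ_i = 0.4359 mm.

0.436 mm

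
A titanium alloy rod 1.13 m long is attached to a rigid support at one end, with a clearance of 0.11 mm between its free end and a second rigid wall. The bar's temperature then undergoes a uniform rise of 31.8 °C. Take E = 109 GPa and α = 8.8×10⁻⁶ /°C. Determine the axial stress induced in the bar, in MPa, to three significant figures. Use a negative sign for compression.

Free thermal expansion αLΔT = 8.8e-6 · 1130 · 31.8 = 0.3162 mm.
The walls engage after the gap closes; constrained expansion = 0.3162 − 0.11 = 0.2062 mm.
The walls impose strain ε = −(0.2062)/1130 = -1.8249e-04; σ = Eε = 109000 · -1.8249e-04 = -19.89 MPa.

-19.9 MPa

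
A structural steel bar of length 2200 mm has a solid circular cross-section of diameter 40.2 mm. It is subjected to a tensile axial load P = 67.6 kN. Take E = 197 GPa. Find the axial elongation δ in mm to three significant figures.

A = 1269 mm².
δ_mech = NL/(AE) = 67600·2200/(1269·197000) = 0.5948 mm.

0.595 mm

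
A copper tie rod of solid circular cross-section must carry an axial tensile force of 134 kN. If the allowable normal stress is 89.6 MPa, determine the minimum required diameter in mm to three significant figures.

43.6 mm

Required area A ≥ P/σ_allow = 134000/89.6 = 1496 mm².
For a solid circular section, d ≥ √(4A/π) = 43.64 mm.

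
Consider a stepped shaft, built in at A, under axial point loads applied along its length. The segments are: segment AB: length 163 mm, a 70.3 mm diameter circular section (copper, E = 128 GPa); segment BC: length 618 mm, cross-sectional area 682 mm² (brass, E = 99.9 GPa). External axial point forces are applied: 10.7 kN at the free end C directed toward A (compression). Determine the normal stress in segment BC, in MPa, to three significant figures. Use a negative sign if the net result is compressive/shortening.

-15.7 MPa

Internal axial forces (sectioning from the free end, tension +): N_BC = -10.7 kN, N_AB = -10.7 kN.
σ_BC = N_BC/A_BC = -10700/682 = -15.69 MPa.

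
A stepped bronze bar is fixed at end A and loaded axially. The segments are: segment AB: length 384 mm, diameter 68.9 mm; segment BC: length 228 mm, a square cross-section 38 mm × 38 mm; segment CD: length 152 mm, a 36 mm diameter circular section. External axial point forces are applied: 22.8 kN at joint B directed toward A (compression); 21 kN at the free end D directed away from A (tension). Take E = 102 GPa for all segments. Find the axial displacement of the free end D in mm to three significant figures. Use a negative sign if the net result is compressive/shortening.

Internal axial forces (sectioning from the free end, tension +): N_CD = 21 kN, N_BC = 21 kN, N_AB = -1.8 kN.
A_AB = 3728 mm².
A_BC = 1444 mm².
A_CD = 1018 mm².
δ_AB = -1800·384/(3728·102000) = -0.001818 mm
δ_BC = 21000·228/(1444·102000) = 0.03251 mm
δ_CD = 21000·152/(1018·102000) = 0.03074 mm
δ = Σδ_i = 0.06143 mm.

0.0614 mm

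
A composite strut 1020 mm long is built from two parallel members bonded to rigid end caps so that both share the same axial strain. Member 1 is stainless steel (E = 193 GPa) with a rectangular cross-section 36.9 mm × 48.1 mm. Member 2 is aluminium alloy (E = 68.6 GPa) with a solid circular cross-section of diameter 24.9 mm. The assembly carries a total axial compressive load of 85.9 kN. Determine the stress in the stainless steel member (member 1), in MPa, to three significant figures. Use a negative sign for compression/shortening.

A_1 = 1775 mm².
A_2 = 487 mm².
Equal strain + equilibrium ⇒ each member carries load in proportion to AE: A₁E₁ = 342600000 N, A₂E₂ = 33410000 N, ΣAE = 376000000 N.
σ₁ = P·E₁/ΣAE = -85900·193000/376000000 = -44.1 MPa.

-44.1 MPa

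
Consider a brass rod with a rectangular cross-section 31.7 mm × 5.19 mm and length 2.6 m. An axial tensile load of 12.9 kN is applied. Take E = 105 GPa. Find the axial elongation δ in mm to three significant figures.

1.94 mm

A = 164.5 mm².
δ_mech = NL/(AE) = 12900·2600/(164.5·105000) = 1.942 mm.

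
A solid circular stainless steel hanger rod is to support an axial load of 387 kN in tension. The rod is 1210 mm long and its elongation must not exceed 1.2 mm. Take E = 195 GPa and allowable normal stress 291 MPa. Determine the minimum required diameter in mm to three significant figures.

Required area A ≥ P/σ_allow = 387000/291 = 1330 mm².
For a solid circular section, d ≥ √(4A/π) = 41.15 mm.
Elongation limit: A ≥ PL/(Eδ_allow) = 387000·1210/(195000·1.2) = 2001 mm² ⇒ d ≥ 50.48 mm.
The elongation limit governs.

50.5 mm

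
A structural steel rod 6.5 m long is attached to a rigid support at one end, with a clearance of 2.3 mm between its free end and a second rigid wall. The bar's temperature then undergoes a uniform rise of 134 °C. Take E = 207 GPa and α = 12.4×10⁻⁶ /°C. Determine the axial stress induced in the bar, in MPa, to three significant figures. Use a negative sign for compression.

-271 MPa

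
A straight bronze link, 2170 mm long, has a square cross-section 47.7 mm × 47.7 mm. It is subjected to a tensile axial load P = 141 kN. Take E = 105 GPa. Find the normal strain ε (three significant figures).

5.90e-04

A = 2275 mm².
σ = N/A = 61.97 MPa; ε = σ/E = 61.97/105000 = 5.902e-04.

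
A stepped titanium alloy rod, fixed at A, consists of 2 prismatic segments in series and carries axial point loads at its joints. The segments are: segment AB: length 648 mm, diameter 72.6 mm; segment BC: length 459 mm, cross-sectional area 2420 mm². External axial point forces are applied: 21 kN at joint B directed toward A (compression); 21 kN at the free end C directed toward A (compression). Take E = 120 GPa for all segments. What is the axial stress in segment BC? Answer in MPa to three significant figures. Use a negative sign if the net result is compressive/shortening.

Internal axial forces (sectioning from the free end, tension +): N_BC = -21 kN, N_AB = -42 kN.
σ_BC = N_BC/A_BC = -21000/2420 = -8.678 MPa.

-8.68 MPa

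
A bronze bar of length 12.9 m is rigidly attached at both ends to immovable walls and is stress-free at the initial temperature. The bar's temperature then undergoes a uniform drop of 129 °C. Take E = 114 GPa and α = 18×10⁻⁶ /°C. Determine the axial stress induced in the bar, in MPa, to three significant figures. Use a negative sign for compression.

265 MPa

Free thermal expansion αLΔT = 18e-6 · 12900 · -129 = -29.95 mm.
The walls impose strain ε = −(-29.95)/12900 = 2.3220e-03; σ = Eε = 114000 · 2.3220e-03 = 264.7 MPa.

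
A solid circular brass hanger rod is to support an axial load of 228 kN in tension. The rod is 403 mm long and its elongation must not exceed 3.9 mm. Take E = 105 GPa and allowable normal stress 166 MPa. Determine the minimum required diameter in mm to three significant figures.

41.8 mm

Required area A ≥ P/σ_allow = 228000/166 = 1373 mm².
For a solid circular section, d ≥ √(4A/π) = 41.82 mm.
Elongation limit: A ≥ PL/(Eδ_allow) = 228000·403/(105000·3.9) = 224.4 mm² ⇒ d ≥ 16.9 mm.
The stress limit governs.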